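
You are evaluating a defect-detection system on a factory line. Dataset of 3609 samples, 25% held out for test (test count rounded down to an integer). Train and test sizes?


Test = ⌊3609·25/100⌋ = 902
Train = 3609 - 902 = 2707

Train: 2707, Test: 902


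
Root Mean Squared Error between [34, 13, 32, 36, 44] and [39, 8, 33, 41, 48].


MSE = 92/5 = 18.4
RMSE = √(92/5) = 4.2895

4.2895


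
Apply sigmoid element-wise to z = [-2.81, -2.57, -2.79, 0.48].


σ(-2.81) = 1/(1+e^2.81) = 0.0568
σ(-2.57) = 1/(1+e^2.57) = 0.0711
σ(-2.79) = 1/(1+e^2.79) = 0.0579
σ(0.48) = 1/(1+e^-0.48) = 0.6177
result = [0.0568, 0.0711, 0.0579, 0.6177]

[0.0568, 0.0711, 0.0579, 0.6177]


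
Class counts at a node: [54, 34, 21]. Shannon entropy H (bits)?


Probabilities: [54/109, 34/109, 21/109] ≈ [0.4954, 0.3119, 0.1927]
H = -((54/109)·log₂(54/109) + (34/109)·log₂(34/109) + (21/109)·log₂(21/109))
  = 1.484 bits

1.484 bits


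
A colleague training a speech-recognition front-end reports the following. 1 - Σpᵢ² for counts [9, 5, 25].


Probabilities: [9/39, 5/39, 25/39] ≈ [0.2308, 0.1282, 0.641]
Σpᵢ² = (81 + 25 + 625)/39² = 731/1521
Gini = 1 - Σpᵢ² = 1 - 731/1521 = 0.5194

0.5194


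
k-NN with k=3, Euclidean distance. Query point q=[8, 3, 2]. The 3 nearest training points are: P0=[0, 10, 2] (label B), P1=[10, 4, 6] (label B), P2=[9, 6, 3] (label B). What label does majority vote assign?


d(q,P0) = 10.6301  (label B)
d(q,P1) = 4.5826  (label B)
d(q,P2) = 3.3166  (label B)
Votes: A=0, B=3
Majority → B

B


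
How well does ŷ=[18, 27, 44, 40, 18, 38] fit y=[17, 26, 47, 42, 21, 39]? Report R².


ȳ = 32
SS_res = Σ(y-ŷ)² = 25
SS_tot = Σ(y-ȳ)² = 756
R² = 1 - SS_res/SS_tot = 1 - 0.0331 = 0.9669

0.9669


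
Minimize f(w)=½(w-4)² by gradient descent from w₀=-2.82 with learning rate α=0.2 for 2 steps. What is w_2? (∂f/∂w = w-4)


step 1: grad = -2.82-4 = -6.82; w = -2.82 - 0.2·(-6.82) = -1.456
step 2: grad = -1.456-4 = -5.456; w = -1.456 - 0.2·(-5.456) = -0.3648

-0.3648


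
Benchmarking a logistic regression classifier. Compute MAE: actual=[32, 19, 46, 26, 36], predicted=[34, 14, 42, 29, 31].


Absolute errors: |32-34|=2, |19-14|=5, |46-42|=4, |26-29|=3, |36-31|=5
Sum = 19
MAE = 19/5 = 19/5

19/5


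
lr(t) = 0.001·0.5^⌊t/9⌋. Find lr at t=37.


n_drops = ⌊37/9⌋ = 4
lr = 0.001·0.5^4 = 0.001·0.0625 = 0.0000625

0.0000625


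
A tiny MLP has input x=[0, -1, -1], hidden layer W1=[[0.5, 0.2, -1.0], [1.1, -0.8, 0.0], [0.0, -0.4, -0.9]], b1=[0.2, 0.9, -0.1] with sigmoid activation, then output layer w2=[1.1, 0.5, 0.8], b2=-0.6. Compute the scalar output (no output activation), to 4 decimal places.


z1[0] = (0.5)·(0) + (0.2)·(-1) + (-1.0)·(-1) + 0.2 = 1.0
z1[1] = (1.1)·(0) + (-0.8)·(-1) + (0.0)·(-1) + 0.9 = 1.7
z1[2] = (0.0)·(0) + (-0.4)·(-1) + (-0.9)·(-1) - 0.1 = 1.2
h = sigmoid(z1) = [0.7311, 0.8455, 0.7685]
output = (1.1)·(0.7311) + (0.5)·(0.8455) + (0.8)·(0.7685) - 0.6 = 1.2418

1.2418


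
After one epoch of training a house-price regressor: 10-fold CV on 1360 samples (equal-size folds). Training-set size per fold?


Fold size = 1360/10 = 136
Training per fold = 1360 - 136 = 1224

1224


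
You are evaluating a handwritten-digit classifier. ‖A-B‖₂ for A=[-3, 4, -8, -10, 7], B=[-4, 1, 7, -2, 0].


d = √((-3+ 4)² + (4-1)² + (-8-7)² + (-10+ 2)² + (7-0)²)
  = √(1 + 9 + 225 + 64 + 49)
  = √348 = 18.6548

18.6548


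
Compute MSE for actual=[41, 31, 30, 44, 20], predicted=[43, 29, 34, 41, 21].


Squared errors: (41-43)²=4, (31-29)²=4, (30-34)²=16, (44-41)²=9, (20-21)²=1
Sum = 34
MSE = 34/5 = 34/5

34/5


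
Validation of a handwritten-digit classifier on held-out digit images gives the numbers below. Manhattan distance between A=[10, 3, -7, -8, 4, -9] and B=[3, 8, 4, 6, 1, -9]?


d = |10-3| + |3-8| + |-7-4| + |-8-6| + |4-1| + |-9+ 9|
  = 7 + 5 + 11 + 14 + 3 + 0
  = 40

40


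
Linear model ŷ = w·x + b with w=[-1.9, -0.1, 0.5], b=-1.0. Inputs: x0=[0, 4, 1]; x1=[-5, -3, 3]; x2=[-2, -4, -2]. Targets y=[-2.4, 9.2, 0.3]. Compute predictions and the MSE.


ŷ0 = (-1.9)·(0) + (-0.1)·(4) + (0.5)·(1) - 1.0 = -0.9
ŷ1 = (-1.9)·(-5) + (-0.1)·(-3) + (0.5)·(3) - 1.0 = 10.3
ŷ2 = (-1.9)·(-2) + (-0.1)·(-4) + (0.5)·(-2) - 1.0 = 2.2
errors² = [2.25, 1.21, 3.61]
MSE = 7.0700/3 = 2.3567

2.3567


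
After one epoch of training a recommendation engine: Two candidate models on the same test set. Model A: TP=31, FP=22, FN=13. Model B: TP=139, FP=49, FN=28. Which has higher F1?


Model A: P=31/53=0.5849, R=31/44=0.7045, F1=2PR/(P+R)=2TP/(2TP+FP+FN)=62/97=0.6392
Model B: P=139/188=0.7394, R=139/167=0.8323, F1=2PR/(P+R)=2TP/(2TP+FP+FN)=278/355=0.7831
0.6392 < 0.7831 → Model B

Model B


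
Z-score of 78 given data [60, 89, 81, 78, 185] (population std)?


μ = 98.6, σ = 44.2294
z = (78 - 98.6)/44.2294 = -0.4658

-0.4658


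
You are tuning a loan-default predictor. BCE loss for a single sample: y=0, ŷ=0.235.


BCE = -[y·ln(p) + (1-y)·ln(1-p)]
= -0 - 1·ln(1-0.235)
= -ln(0.765) = 0.2679

0.2679


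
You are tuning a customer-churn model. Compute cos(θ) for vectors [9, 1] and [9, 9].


A·B = 9·9 + 1·9 = 90
‖A‖ = √82 = 9.0554, ‖B‖ = √162 = 12.7279
cos = 90/(√82·√162) = 90/√13284 = 0.7809

0.7809


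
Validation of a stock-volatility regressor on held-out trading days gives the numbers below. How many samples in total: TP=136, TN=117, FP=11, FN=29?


Total = TP + TN + FP + FN
= 136 + 117 + 11 + 29
= 293
(Predicted positive: 147, predicted negative: 146)

293


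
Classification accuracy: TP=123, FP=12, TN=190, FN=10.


Accuracy = (TP+TN)/(TP+TN+FP+FN)
= (123+190)/(335)
= 313/335 = 93.43%

93.43%


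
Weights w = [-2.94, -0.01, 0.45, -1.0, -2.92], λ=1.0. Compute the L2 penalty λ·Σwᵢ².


‖w‖₂² = (-2.94)² + (-0.01)² + (0.45)² + (-1.0)² + (-2.92)²
     = 8.6436 + 0.0001 + 0.2025 + 1 + 8.5264
     = 18.3726
λ·‖w‖₂² = 1.0·18.3726 = 18.3726

18.3726


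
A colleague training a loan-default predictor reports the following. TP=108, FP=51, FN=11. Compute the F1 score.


Precision = 108/159 = 0.6792
Recall = 108/119 = 0.9076
F1 = 2·P·R/(P+R) = 2·TP/(2·TP+FP+FN) = 216/(216+51+11) = 216/278 = 0.777

0.777


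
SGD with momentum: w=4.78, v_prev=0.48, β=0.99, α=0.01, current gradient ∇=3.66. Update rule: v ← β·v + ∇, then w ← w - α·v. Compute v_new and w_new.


v_new = 0.99·0.48 + 3.66 = 0.4752 + 3.66 = 4.1352
w_new = 4.78 - 0.01·4.1352 = 4.78 - 0.041352 = 4.738648

v_new=4.1352, w_new=4.738648


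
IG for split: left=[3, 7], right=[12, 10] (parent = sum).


Parent = [15, 17], H_parent = 0.9972
H_left = 0.8813 (n=10), H_right = 0.994 (n=22)
H_children = (10/32)·0.8813 + (22/32)·0.994 = 0.9588
IG = 0.9972 - 0.9588 = 0.0384

0.0384


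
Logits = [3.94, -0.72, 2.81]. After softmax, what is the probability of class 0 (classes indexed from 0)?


Exponentials: e^3.94=51.4186, e^-0.72=0.4868, e^2.81=16.6099
Sum = 68.5153
Softmax = [0.7505, 0.0071, 0.2424]
p[0] = 51.4186/68.5153 = 0.7505

0.7505


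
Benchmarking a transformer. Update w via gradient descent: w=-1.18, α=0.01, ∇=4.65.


w_new = w - α·∇
= -1.18 - 0.01·4.65
= -1.18 - 0.0465
= -1.2265

-1.2265


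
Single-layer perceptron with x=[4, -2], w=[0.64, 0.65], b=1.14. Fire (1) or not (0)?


z = (4)·(0.64) + (-2)·(0.65) + 1.14
  = 2.4
step(z) = 1 (z≥0)

1


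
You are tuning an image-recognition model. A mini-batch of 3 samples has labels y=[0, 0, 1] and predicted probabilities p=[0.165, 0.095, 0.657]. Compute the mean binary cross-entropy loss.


L[0] = -ln(1-0.165) = -ln(0.835) = 0.1803
L[1] = -ln(1-0.095) = -ln(0.905) = 0.0998
L[2] = -ln(0.657) = 0.4201
mean = (0.1803 + 0.0998 + 0.4201)/3 = 0.2334

0.2334


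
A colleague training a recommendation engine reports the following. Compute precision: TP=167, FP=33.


Precision = TP/(TP+FP)
= 167/(167+33)
= 167/200 = 83.5%

83.5%


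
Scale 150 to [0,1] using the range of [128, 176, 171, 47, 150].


min=47, max=176
(150-47)/(176-47) = 103/129 = 0.7984

0.7984


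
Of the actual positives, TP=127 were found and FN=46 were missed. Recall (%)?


Recall = TP/(TP+FN)
= 127/(127+46)
= 127/173 = 73.41%

73.41%


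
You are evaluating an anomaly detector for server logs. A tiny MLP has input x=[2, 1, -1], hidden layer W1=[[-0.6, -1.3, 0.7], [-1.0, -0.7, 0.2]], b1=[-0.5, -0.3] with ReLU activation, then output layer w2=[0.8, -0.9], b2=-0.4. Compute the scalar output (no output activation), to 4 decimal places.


z1[0] = (-0.6)·(2) + (-1.3)·(1) + (0.7)·(-1) - 0.5 = -3.7
z1[1] = (-1.0)·(2) + (-0.7)·(1) + (0.2)·(-1) - 0.3 = -3.2
h = ReLU(z1) = [0.0, 0.0]
output = (0.8)·(0.0) + (-0.9)·(0.0) - 0.4 = -0.4

-0.4


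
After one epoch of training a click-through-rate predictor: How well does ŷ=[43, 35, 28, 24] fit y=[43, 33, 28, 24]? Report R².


ȳ = 32
SS_res = Σ(y-ŷ)² = 4
SS_tot = Σ(y-ȳ)² = 202
R² = 1 - SS_res/SS_tot = 1 - 0.0198 = 0.9802

0.9802


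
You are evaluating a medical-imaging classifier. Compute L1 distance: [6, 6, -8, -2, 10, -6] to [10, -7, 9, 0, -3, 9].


d = |6-10| + |6+ 7| + |-8-9| + |-2-0| + |10+ 3| + |-6-9|
  = 4 + 13 + 17 + 2 + 13 + 15
  = 64

64


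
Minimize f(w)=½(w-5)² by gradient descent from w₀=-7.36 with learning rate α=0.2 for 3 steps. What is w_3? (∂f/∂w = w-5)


step 1: grad = -7.36-5 = -12.36; w = -7.36 - 0.2·(-12.36) = -4.888
step 2: grad = -4.888-5 = -9.888; w = -4.888 - 0.2·(-9.888) = -2.9104
step 3: grad = -2.9104-5 = -7.9104; w = -2.9104 - 0.2·(-7.9104) = -1.32832

-1.32832


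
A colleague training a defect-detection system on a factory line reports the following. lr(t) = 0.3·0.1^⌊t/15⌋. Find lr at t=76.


n_drops = ⌊76/15⌋ = 5
lr = 0.3·0.1^5 = 0.3·0.00001 = 0.000003

0.000003


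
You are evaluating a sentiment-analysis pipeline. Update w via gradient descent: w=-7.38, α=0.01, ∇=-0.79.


w_new = w - α·∇
= -7.38 - 0.01·-0.79
= -7.38 + 0.0079
= -7.3721

-7.3721


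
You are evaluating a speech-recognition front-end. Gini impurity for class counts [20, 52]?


Probabilities: [20/72, 52/72] ≈ [0.2778, 0.7222]
Σpᵢ² = (400 + 2704)/72² = 3104/5184
Gini = 1 - Σpᵢ² = 1 - 3104/5184 = 0.4012

0.4012


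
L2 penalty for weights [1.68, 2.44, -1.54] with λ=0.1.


‖w‖₂² = (1.68)² + (2.44)² + (-1.54)²
     = 2.8224 + 5.9536 + 2.3716
     = 11.1476
λ·‖w‖₂² = 0.1·11.1476 = 1.11476

1.11476


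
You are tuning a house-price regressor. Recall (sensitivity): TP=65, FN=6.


Recall = TP/(TP+FN)
= 65/(65+6)
= 65/71 = 91.55%

91.55%


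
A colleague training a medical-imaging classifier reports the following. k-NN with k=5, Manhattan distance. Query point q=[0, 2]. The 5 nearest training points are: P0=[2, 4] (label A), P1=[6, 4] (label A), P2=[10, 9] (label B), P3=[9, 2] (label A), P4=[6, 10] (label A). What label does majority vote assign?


d(q,P0) = 4  (label A)
d(q,P1) = 8  (label A)
d(q,P2) = 17  (label B)
d(q,P3) = 9  (label A)
d(q,P4) = 14  (label A)
Votes: A=4, B=1
Majority → A

A


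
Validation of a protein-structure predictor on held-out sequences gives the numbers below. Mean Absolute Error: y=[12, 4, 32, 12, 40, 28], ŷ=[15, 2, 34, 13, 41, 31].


Absolute errors: |12-15|=3, |4-2|=2, |32-34|=2, |12-13|=1, |40-41|=1, |28-31|=3
Sum = 12
MAE = 12/6 = 2

2


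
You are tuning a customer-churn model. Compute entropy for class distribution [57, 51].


Probabilities: [57/108, 51/108] ≈ [0.5278, 0.4722]
H = -((57/108)·log₂(57/108) + (51/108)·log₂(51/108))
  = 0.9978 bits

0.9978 bits


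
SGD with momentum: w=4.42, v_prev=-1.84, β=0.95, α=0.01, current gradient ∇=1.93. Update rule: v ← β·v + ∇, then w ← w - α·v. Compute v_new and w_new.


v_new = 0.95·-1.84 + 1.93 = -1.748 + 1.93 = 0.182
w_new = 4.42 - 0.01·0.182 = 4.42 - 0.00182 = 4.41818

v_new=0.182, w_new=4.41818


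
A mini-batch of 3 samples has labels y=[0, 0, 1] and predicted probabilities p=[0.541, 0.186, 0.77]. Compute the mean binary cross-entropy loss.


L[0] = -ln(1-0.541) = -ln(0.459) = 0.7787
L[1] = -ln(1-0.186) = -ln(0.814) = 0.2058
L[2] = -ln(0.77) = 0.2614
mean = (0.7787 + 0.2058 + 0.2614)/3 = 0.4153

0.4153


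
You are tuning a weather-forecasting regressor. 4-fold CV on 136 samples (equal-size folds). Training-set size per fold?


Fold size = 136/4 = 34
Training per fold = 136 - 34 = 102

102


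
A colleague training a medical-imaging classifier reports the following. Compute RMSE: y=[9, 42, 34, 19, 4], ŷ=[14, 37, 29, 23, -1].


MSE = 116/5 = 23.2
RMSE = √(116/5) = 4.8166

4.8166


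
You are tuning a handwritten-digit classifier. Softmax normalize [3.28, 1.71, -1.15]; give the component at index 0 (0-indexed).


Exponentials: e^3.28=26.5758, e^1.71=5.529, e^-1.15=0.3166
Sum = 32.4214
Softmax = [0.8197, 0.1705, 0.0098]
p[0] = 26.5758/32.4214 = 0.8197

0.8197


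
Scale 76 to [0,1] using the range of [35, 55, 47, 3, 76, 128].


min=3, max=128
(76-3)/(128-3) = 73/125 = 0.584

0.584


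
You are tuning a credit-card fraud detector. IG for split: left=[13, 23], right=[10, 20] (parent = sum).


Parent = [23, 43], H_parent = 0.9327
H_left = 0.9436 (n=36), H_right = 0.9183 (n=30)
H_children = (36/66)·0.9436 + (30/66)·0.9183 = 0.9321
IG = 0.9327 - 0.9321 = 0.0006

0.0006


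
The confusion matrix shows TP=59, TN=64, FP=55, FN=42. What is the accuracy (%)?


Accuracy = (TP+TN)/(TP+TN+FP+FN)
= (59+64)/(220)
= 123/220 = 55.91%

55.91%


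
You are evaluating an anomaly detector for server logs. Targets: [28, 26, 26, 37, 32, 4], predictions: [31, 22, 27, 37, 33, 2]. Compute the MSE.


Squared errors: (28-31)²=9, (26-22)²=16, (26-27)²=1, (37-37)²=0, (32-33)²=1, (4-2)²=4
Sum = 31
MSE = 31/6 = 31/6

31/6


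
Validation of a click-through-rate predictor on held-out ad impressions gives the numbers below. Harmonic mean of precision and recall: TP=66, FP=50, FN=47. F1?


Precision = 66/116 = 0.569
Recall = 66/113 = 0.5841
F1 = 2·P·R/(P+R) = 2·TP/(2·TP+FP+FN) = 132/(132+50+47) = 132/229 = 0.5764

0.5764


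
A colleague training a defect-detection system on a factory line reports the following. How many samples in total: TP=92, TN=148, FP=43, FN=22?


Total = TP + TN + FP + FN
= 92 + 148 + 43 + 22
= 305
(Predicted positive: 135, predicted negative: 170)

305


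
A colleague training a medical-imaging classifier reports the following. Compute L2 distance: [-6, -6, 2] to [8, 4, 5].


d = √((-6-8)² + (-6-4)² + (2-5)²)
  = √(196 + 100 + 9)
  = √305 = 17.4642

17.4642


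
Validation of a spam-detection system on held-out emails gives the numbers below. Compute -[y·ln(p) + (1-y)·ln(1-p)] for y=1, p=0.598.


BCE = -[y·ln(p) + (1-y)·ln(1-p)]
= -1·ln(0.598) - 0
= -ln(0.598) = 0.5142

0.5142


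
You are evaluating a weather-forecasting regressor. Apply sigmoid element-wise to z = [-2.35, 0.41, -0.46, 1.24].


σ(-2.35) = 1/(1+e^2.35) = 0.0871
σ(0.41) = 1/(1+e^-0.41) = 0.6011
σ(-0.46) = 1/(1+e^0.46) = 0.387
σ(1.24) = 1/(1+e^-1.24) = 0.7756
result = [0.0871, 0.6011, 0.387, 0.7756]

[0.0871, 0.6011, 0.387, 0.7756]


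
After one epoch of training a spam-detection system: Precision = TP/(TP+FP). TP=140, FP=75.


Precision = TP/(TP+FP)
= 140/(140+75)
= 140/215 = 65.12%

65.12%


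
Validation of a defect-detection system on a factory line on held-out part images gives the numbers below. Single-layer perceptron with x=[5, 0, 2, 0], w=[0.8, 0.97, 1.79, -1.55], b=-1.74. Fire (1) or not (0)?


z = (5)·(0.8) + (0)·(0.97) + (2)·(1.79) + (0)·(-1.55) - 1.74
  = 5.84
step(z) = 1 (z≥0)

1


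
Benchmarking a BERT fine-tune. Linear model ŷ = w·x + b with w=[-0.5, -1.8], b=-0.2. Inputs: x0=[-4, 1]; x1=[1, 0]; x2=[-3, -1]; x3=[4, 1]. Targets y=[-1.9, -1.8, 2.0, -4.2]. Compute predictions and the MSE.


ŷ0 = (-0.5)·(-4) + (-1.8)·(1) - 0.2 = -0.0
ŷ1 = (-0.5)·(1) + (-1.8)·(0) - 0.2 = -0.7
ŷ2 = (-0.5)·(-3) + (-1.8)·(-1) - 0.2 = 3.1
ŷ3 = (-0.5)·(4) + (-1.8)·(1) - 0.2 = -4.0
errors² = [3.61, 1.21, 1.21, 0.04]
MSE = 6.0700/4 = 1.5175

1.5175


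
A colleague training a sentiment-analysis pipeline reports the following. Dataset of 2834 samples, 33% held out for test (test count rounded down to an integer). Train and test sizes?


Test = ⌊2834·33/100⌋ = 935
Train = 2834 - 935 = 1899

Train: 1899, Test: 935


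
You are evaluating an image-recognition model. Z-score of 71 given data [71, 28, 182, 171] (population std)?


μ = 113, σ = 65.4102
z = (71 - 113)/65.4102 = -0.6421

-0.6421


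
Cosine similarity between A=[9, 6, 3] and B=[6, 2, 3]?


A·B = 9·6 + 6·2 + 3·3 = 75
‖A‖ = √126 = 11.225, ‖B‖ = √49 = 7
cos = 75/(√126·√49) = 75/√6174 = 0.9545

0.9545


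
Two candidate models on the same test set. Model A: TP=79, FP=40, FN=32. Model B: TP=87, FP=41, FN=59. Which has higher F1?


Model A: P=79/119=0.6639, R=79/111=0.7117, F1=2PR/(P+R)=2TP/(2TP+FP+FN)=158/230=0.687
Model B: P=87/128=0.6797, R=87/146=0.5959, F1=2PR/(P+R)=2TP/(2TP+FP+FN)=174/274=0.635
0.687 > 0.635 → Model A

Model A


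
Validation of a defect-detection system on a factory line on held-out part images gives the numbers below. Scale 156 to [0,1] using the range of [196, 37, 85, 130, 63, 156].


min=37, max=196
(156-37)/(196-37) = 119/159 = 0.7484

0.7484


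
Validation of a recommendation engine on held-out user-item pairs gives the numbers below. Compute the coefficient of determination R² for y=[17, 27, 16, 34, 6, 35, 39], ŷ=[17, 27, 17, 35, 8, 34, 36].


ȳ = 24.8571
SS_res = Σ(y-ŷ)² = 16
SS_tot = Σ(y-ȳ)² = 886.86
R² = 1 - SS_res/SS_tot = 1 - 0.018 = 0.982

0.982


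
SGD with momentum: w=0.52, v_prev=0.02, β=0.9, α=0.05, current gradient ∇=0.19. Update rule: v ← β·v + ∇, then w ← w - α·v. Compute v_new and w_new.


v_new = 0.9·0.02 + 0.19 = 0.018 + 0.19 = 0.208
w_new = 0.52 - 0.05·0.208 = 0.52 - 0.0104 = 0.5096

v_new=0.208, w_new=0.5096


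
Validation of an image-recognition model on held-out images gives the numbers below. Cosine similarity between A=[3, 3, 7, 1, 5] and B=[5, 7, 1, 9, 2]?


A·B = 3·5 + 3·7 + 7·1 + 1·9 + 5·2 = 62
‖A‖ = √93 = 9.6437, ‖B‖ = √160 = 12.6491
cos = 62/(√93·√160) = 62/√14880 = 0.5083

0.5083


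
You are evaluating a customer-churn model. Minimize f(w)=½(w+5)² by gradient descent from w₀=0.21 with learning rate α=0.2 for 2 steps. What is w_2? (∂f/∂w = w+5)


step 1: grad = 0.21+5 = 5.21; w = 0.21 - 0.2·(5.21) = -0.832
step 2: grad = -0.832+5 = 4.168; w = -0.832 - 0.2·(4.168) = -1.6656

-1.6656


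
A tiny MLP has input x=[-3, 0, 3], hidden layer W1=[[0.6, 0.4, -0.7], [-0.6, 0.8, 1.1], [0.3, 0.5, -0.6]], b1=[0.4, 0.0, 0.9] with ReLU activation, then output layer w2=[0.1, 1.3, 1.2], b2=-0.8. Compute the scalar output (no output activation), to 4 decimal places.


z1[0] = (0.6)·(-3) + (0.4)·(0) + (-0.7)·(3) + 0.4 = -3.5
z1[1] = (-0.6)·(-3) + (0.8)·(0) + (1.1)·(3) + 0.0 = 5.1
z1[2] = (0.3)·(-3) + (0.5)·(0) + (-0.6)·(3) + 0.9 = -1.8
h = ReLU(z1) = [0.0, 5.1, 0.0]
output = (0.1)·(0.0) + (1.3)·(5.1) + (1.2)·(0.0) - 0.8 = 5.83

5.83


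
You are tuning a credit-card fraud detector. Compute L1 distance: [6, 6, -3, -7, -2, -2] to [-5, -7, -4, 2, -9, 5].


d = |6+ 5| + |6+ 7| + |-3+ 4| + |-7-2| + |-2+ 9| + |-2-5|
  = 11 + 13 + 1 + 9 + 7 + 7
  = 48

48


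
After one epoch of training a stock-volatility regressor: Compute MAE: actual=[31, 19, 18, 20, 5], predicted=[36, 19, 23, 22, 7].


Absolute errors: |31-36|=5, |19-19|=0, |18-23|=5, |20-22|=2, |5-7|=2
Sum = 14
MAE = 14/5 = 14/5

14/5


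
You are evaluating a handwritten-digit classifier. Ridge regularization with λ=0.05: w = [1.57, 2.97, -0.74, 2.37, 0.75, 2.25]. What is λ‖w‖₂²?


‖w‖₂² = (1.57)² + (2.97)² + (-0.74)² + (2.37)² + (0.75)² + (2.25)²
     = 2.4649 + 8.8209 + 0.5476 + 5.6169 + 0.5625 + 5.0625
     = 23.0753
λ·‖w‖₂² = 0.05·23.0753 = 1.153765

1.153765


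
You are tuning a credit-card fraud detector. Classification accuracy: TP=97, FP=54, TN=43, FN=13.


Accuracy = (TP+TN)/(TP+TN+FP+FN)
= (97+43)/(207)
= 140/207 = 67.63%

67.63%


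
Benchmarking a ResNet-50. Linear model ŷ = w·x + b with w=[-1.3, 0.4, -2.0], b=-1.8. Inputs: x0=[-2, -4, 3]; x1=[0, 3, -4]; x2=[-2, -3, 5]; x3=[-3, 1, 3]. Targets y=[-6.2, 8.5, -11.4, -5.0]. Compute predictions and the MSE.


ŷ0 = (-1.3)·(-2) + (0.4)·(-4) + (-2.0)·(3) - 1.8 = -6.8
ŷ1 = (-1.3)·(0) + (0.4)·(3) + (-2.0)·(-4) - 1.8 = 7.4
ŷ2 = (-1.3)·(-2) + (0.4)·(-3) + (-2.0)·(5) - 1.8 = -10.4
ŷ3 = (-1.3)·(-3) + (0.4)·(1) + (-2.0)·(3) - 1.8 = -3.5
errors² = [0.36, 1.21, 1.0, 2.25]
MSE = 4.8200/4 = 1.205

1.205


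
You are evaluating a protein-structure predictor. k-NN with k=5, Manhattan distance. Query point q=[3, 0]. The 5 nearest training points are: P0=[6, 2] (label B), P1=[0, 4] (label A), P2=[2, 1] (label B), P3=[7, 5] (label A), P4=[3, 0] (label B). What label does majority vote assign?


d(q,P0) = 5  (label B)
d(q,P1) = 7  (label A)
d(q,P2) = 2  (label B)
d(q,P3) = 9  (label A)
d(q,P4) = 0  (label B)
Votes: A=2, B=3
Majority → B

B


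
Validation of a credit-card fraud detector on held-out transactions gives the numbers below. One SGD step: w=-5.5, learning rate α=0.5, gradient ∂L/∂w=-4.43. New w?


w_new = w - α·∇
= -5.5 - 0.5·-4.43
= -5.5 + 2.215
= -3.285

-3.285


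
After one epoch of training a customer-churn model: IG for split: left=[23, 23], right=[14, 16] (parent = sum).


Parent = [37, 39], H_parent = 0.9995
H_left = 1 (n=46), H_right = 0.9968 (n=30)
H_children = (46/76)·1 + (30/76)·0.9968 = 0.9987
IG = 0.9995 - 0.9987 = 0.0008

0.0008


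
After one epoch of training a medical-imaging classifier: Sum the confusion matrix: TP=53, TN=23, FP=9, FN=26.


Total = TP + TN + FP + FN
= 53 + 23 + 9 + 26
= 111
(Predicted positive: 62, predicted negative: 49)

111


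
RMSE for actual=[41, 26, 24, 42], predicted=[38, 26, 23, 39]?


MSE = 19/4 = 4.75
RMSE = √(19/4) = 2.1794

2.1794


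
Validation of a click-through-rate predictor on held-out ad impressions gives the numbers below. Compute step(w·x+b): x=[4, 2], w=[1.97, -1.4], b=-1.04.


z = (4)·(1.97) + (2)·(-1.4) - 1.04
  = 4.04
step(z) = 1 (z≥0)

1


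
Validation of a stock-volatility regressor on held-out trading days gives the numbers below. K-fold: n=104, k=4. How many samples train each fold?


Fold size = 104/4 = 26
Training per fold = 104 - 26 = 78

78


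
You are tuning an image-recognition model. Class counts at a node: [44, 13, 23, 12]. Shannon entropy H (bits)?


Probabilities: [44/92, 13/92, 23/92, 12/92] ≈ [0.4783, 0.1413, 0.25, 0.1304]
H = -((44/92)·log₂(44/92) + (13/92)·log₂(13/92) + (23/92)·log₂(23/92) + (12/92)·log₂(12/92))
  = 1.7911 bits

1.7911 bits


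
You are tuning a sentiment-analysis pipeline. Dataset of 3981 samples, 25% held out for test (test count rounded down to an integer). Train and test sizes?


Test = ⌊3981·25/100⌋ = 995
Train = 3981 - 995 = 2986

Train: 2986, Test: 995


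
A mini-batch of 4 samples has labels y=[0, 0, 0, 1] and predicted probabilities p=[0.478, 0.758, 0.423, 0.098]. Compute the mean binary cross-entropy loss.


L[0] = -ln(1-0.478) = -ln(0.522) = 0.6501
L[1] = -ln(1-0.758) = -ln(0.242) = 1.4188
L[2] = -ln(1-0.423) = -ln(0.577) = 0.5499
L[3] = -ln(0.098) = 2.3228
mean = (0.6501 + 1.4188 + 0.5499 + 2.3228)/4 = 1.2354

1.2354


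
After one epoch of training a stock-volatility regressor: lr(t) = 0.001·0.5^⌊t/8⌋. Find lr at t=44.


n_drops = ⌊44/8⌋ = 5
lr = 0.001·0.5^5 = 0.001·0.03125 = 0.00003125

0.00003125


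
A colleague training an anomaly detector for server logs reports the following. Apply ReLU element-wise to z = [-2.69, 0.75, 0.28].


ReLU(-2.69) = max(0, -2.69) = 0.0
ReLU(0.75) = max(0, 0.75) = 0.75
ReLU(0.28) = max(0, 0.28) = 0.28
result = [0.0, 0.75, 0.28]

[0.0, 0.75, 0.28]


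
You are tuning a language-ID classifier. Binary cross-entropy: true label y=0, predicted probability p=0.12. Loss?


BCE = -[y·ln(p) + (1-y)·ln(1-p)]
= -0 - 1·ln(1-0.12)
= -ln(0.88) = 0.1278

0.1278


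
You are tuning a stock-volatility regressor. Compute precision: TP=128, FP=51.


Precision = TP/(TP+FP)
= 128/(128+51)
= 128/179 = 71.51%

71.51%


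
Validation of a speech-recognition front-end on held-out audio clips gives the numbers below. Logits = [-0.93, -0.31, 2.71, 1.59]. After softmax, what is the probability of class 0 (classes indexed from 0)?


Exponentials: e^-0.93=0.3946, e^-0.31=0.7334, e^2.71=15.0293, e^1.59=4.9037
Sum = 21.061
Softmax = [0.0187, 0.0348, 0.7136, 0.2328]
p[0] = 0.3946/21.061 = 0.0187

0.0187


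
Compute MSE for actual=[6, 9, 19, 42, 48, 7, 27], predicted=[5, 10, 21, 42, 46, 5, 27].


Squared errors: (6-5)²=1, (9-10)²=1, (19-21)²=4, (42-42)²=0, (48-46)²=4, (7-5)²=4, (27-27)²=0
Sum = 14
MSE = 14/7 = 2

2


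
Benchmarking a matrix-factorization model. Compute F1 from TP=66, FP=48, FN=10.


Precision = 66/114 = 0.5789
Recall = 66/76 = 0.8684
F1 = 2·P·R/(P+R) = 2·TP/(2·TP+FP+FN) = 132/(132+48+10) = 132/190 = 0.6947

0.6947


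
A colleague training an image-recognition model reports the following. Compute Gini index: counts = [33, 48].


Probabilities: [33/81, 48/81] ≈ [0.4074, 0.5926]
Σpᵢ² = (1089 + 2304)/81² = 3393/6561
Gini = 1 - Σpᵢ² = 1 - 3393/6561 = 0.4829

0.4829


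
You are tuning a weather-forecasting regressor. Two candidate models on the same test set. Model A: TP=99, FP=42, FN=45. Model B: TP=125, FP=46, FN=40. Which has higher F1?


Model A: P=99/141=0.7021, R=99/144=0.6875, F1=2PR/(P+R)=2TP/(2TP+FP+FN)=198/285=0.6947
Model B: P=125/171=0.731, R=125/165=0.7576, F1=2PR/(P+R)=2TP/(2TP+FP+FN)=250/336=0.744
0.6947 < 0.744 → Model B

Model B


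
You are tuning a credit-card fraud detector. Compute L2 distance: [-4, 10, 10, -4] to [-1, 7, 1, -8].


d = √((-4+ 1)² + (10-7)² + (10-1)² + (-4+ 8)²)
  = √(9 + 9 + 81 + 16)
  = √115 = 10.7238

10.7238


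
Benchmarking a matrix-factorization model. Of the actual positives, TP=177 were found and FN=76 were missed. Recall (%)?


Recall = TP/(TP+FN)
= 177/(177+76)
= 177/253 = 69.96%

69.96%


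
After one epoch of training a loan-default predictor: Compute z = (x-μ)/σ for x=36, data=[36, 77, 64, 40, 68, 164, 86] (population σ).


μ = 76.4286, σ = 39.5469
z = (36 - 76.4286)/39.5469 = -1.0223

-1.0223


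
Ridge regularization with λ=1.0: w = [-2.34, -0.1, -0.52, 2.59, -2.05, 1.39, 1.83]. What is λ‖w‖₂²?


‖w‖₂² = (-2.34)² + (-0.1)² + (-0.52)² + (2.59)² + (-2.05)² + (1.39)² + (1.83)²
     = 5.4756 + 0.01 + 0.2704 + 6.7081 + 4.2025 + 1.9321 + 3.3489
     = 21.9476
λ·‖w‖₂² = 1.0·21.9476 = 21.9476

21.9476


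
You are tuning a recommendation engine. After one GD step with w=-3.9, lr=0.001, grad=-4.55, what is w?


w_new = w - α·∇
= -3.9 - 0.001·-4.55
= -3.9 + 0.00455
= -3.89545

-3.89545


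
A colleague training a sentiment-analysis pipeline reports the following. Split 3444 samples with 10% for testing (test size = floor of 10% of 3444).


Test = ⌊3444·10/100⌋ = 344
Train = 3444 - 344 = 3100

Train: 3100, Test: 344


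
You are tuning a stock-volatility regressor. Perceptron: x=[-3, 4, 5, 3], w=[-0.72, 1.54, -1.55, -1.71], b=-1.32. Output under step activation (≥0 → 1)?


z = (-3)·(-0.72) + (4)·(1.54) + (5)·(-1.55) + (3)·(-1.71) - 1.32
  = -5.88
step(z) = 0 (z<0)

0


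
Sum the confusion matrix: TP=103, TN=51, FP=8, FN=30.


Total = TP + TN + FP + FN
= 103 + 51 + 8 + 30
= 192
(Predicted positive: 111, predicted negative: 81)

192


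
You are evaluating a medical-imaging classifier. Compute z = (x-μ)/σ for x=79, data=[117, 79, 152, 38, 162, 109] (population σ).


μ = 109.5, σ = 42.1535
z = (79 - 109.5)/42.1535 = -0.7235

-0.7235


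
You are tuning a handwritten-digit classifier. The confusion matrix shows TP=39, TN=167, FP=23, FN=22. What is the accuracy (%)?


Accuracy = (TP+TN)/(TP+TN+FP+FN)
= (39+167)/(251)
= 206/251 = 82.07%

82.07%


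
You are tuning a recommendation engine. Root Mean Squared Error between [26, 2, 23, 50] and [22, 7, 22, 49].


MSE = 43/4 = 10.75
RMSE = √(43/4) = 3.2787

3.2787


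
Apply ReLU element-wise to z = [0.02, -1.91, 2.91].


ReLU(0.02) = max(0, 0.02) = 0.02
ReLU(-1.91) = max(0, -1.91) = 0.0
ReLU(2.91) = max(0, 2.91) = 2.91
result = [0.02, 0.0, 2.91]

[0.02, 0.0, 2.91]


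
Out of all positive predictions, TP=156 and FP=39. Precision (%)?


Precision = TP/(TP+FP)
= 156/(156+39)
= 156/195 = 80.0%

80.0%


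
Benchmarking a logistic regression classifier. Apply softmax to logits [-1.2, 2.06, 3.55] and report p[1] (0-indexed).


Exponentials: e^-1.2=0.3012, e^2.06=7.846, e^3.55=34.8133
Sum = 42.9605
Softmax = [0.007, 0.1826, 0.8104]
p[1] = 7.846/42.9605 = 0.1826

0.1826


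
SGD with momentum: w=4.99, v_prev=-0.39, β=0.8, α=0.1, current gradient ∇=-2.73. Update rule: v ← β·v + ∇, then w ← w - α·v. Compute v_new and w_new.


v_new = 0.8·-0.39 - 2.73 = -0.312 - 2.73 = -3.042
w_new = 4.99 - 0.1·-3.042 = 4.99 + 0.3042 = 5.2942

v_new=-3.042, w_new=5.2942


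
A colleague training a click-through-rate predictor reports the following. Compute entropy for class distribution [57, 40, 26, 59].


Probabilities: [57/182, 40/182, 26/182, 59/182] ≈ [0.3132, 0.2198, 0.1429, 0.3242]
H = -((57/182)·log₂(57/182) + (40/182)·log₂(40/182) + (26/182)·log₂(26/182) + (59/182)·log₂(59/182))
  = 1.9329 bits

1.9329 bits


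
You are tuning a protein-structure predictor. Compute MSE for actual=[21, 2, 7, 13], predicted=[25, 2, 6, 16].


Squared errors: (21-25)²=16, (2-2)²=0, (7-6)²=1, (13-16)²=9
Sum = 26
MSE = 26/4 = 13/2

13/2


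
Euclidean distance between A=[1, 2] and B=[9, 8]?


d = √((1-9)² + (2-8)²)
  = √(64 + 36)
  = √100 = 10.0

10.0


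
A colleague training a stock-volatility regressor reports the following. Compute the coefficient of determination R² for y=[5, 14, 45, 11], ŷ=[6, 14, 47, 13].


ȳ = 18.75
SS_res = Σ(y-ŷ)² = 9
SS_tot = Σ(y-ȳ)² = 960.75
R² = 1 - SS_res/SS_tot = 1 - 0.0094 = 0.9906

0.9906


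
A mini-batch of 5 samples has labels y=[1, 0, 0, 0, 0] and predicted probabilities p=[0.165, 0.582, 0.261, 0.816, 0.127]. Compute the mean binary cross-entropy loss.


L[0] = -ln(0.165) = 1.8018
L[1] = -ln(1-0.582) = -ln(0.418) = 0.8723
L[2] = -ln(1-0.261) = -ln(0.739) = 0.3025
L[3] = -ln(1-0.816) = -ln(0.184) = 1.6928
L[4] = -ln(1-0.127) = -ln(0.873) = 0.1358
mean = (1.8018 + 0.8723 + 0.3025 + 1.6928 + 0.1358)/5 = 0.961

0.961


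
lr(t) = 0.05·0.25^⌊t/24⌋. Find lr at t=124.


n_drops = ⌊124/24⌋ = 5
lr = 0.05·0.25^5 = 0.05·0.0009765625 = 0.000048828125

0.000048828125


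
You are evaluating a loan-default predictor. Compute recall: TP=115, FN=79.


Recall = TP/(TP+FN)
= 115/(115+79)
= 115/194 = 59.28%

59.28%


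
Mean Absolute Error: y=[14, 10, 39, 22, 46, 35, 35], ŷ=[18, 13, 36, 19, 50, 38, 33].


Absolute errors: |14-18|=4, |10-13|=3, |39-36|=3, |22-19|=3, |46-50|=4, |35-38|=3, |35-33|=2
Sum = 22
MAE = 22/7 = 22/7

22/7


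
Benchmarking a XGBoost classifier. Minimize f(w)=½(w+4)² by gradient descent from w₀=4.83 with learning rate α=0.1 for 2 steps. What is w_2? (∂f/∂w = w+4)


step 1: grad = 4.83+4 = 8.83; w = 4.83 - 0.1·(8.83) = 3.947
step 2: grad = 3.947+4 = 7.947; w = 3.947 - 0.1·(7.947) = 3.1523

3.1523


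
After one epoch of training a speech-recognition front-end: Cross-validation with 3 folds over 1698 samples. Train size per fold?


Fold size = 1698/3 = 566
Training per fold = 1698 - 566 = 1132

1132


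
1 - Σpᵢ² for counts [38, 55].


Probabilities: [38/93, 55/93] ≈ [0.4086, 0.5914]
Σpᵢ² = (1444 + 3025)/93² = 4469/8649
Gini = 1 - Σpᵢ² = 1 - 4469/8649 = 0.4833

0.4833


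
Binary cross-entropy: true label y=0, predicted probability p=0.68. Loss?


BCE = -[y·ln(p) + (1-y)·ln(1-p)]
= -0 - 1·ln(1-0.68)
= -ln(0.32) = 1.1394

1.1394


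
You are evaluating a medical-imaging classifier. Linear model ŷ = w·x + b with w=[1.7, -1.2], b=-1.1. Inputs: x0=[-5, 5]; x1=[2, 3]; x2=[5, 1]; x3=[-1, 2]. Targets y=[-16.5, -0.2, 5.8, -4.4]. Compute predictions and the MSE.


ŷ0 = (1.7)·(-5) + (-1.2)·(5) - 1.1 = -15.6
ŷ1 = (1.7)·(2) + (-1.2)·(3) - 1.1 = -1.3
ŷ2 = (1.7)·(5) + (-1.2)·(1) - 1.1 = 6.2
ŷ3 = (1.7)·(-1) + (-1.2)·(2) - 1.1 = -5.2
errors² = [0.81, 1.21, 0.16, 0.64]
MSE = 2.8200/4 = 0.705

0.705


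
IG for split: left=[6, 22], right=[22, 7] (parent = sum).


Parent = [28, 29], H_parent = 0.9998
H_left = 0.7496 (n=28), H_right = 0.7973 (n=29)
H_children = (28/57)·0.7496 + (29/57)·0.7973 = 0.7739
IG = 0.9998 - 0.7739 = 0.2259

0.2259


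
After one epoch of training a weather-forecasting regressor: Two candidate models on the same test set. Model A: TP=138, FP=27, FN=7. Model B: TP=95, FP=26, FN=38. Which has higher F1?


Model A: P=138/165=0.8364, R=138/145=0.9517, F1=2PR/(P+R)=2TP/(2TP+FP+FN)=276/310=0.8903
Model B: P=95/121=0.7851, R=95/133=0.7143, F1=2PR/(P+R)=2TP/(2TP+FP+FN)=190/254=0.748
0.8903 > 0.748 → Model A

Model A


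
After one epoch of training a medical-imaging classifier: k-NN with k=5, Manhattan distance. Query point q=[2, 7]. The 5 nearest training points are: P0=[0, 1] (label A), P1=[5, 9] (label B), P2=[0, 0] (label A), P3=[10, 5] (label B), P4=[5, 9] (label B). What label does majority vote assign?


d(q,P0) = 8  (label A)
d(q,P1) = 5  (label B)
d(q,P2) = 9  (label A)
d(q,P3) = 10  (label B)
d(q,P4) = 5  (label B)
Votes: A=2, B=3
Majority → B

B


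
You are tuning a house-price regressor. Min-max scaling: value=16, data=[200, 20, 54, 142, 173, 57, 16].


min=16, max=200
(16-16)/(200-16) = 0/184 = 0.0

0.0


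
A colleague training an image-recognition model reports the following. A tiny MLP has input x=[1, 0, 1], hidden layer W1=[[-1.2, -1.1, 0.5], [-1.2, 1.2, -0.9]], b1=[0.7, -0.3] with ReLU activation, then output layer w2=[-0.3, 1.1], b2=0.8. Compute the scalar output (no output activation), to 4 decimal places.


z1[0] = (-1.2)·(1) + (-1.1)·(0) + (0.5)·(1) + 0.7 = 0.0
z1[1] = (-1.2)·(1) + (1.2)·(0) + (-0.9)·(1) - 0.3 = -2.4
h = ReLU(z1) = [0.0, 0.0]
output = (-0.3)·(0.0) + (1.1)·(0.0) + 0.8 = 0.8

0.8


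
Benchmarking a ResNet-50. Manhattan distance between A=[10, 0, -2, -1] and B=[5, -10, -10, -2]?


d = |10-5| + |0+ 10| + |-2+ 10| + |-1+ 2|
  = 5 + 10 + 8 + 1
  = 24

24


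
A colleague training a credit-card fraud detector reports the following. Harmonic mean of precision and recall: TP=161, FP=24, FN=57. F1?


Precision = 161/185 = 0.8703
Recall = 161/218 = 0.7385
F1 = 2·P·R/(P+R) = 2·TP/(2·TP+FP+FN) = 322/(322+24+57) = 322/403 = 0.799

0.799


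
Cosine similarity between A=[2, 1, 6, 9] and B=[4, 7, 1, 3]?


A·B = 2·4 + 1·7 + 6·1 + 9·3 = 48
‖A‖ = √122 = 11.0454, ‖B‖ = √75 = 8.6603
cos = 48/(√122·√75) = 48/√9150 = 0.5018

0.5018


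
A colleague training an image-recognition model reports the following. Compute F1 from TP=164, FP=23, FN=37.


Precision = 164/187 = 0.877
Recall = 164/201 = 0.8159
F1 = 2·P·R/(P+R) = 2·TP/(2·TP+FP+FN) = 328/(328+23+37) = 328/388 = 0.8454

0.8454


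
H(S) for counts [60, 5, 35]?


Probabilities: [60/100, 5/100, 35/100] ≈ [0.6, 0.05, 0.35]
H = -((60/100)·log₂(60/100) + (5/100)·log₂(5/100) + (35/100)·log₂(35/100))
  = 1.1884 bits

1.1884 bits


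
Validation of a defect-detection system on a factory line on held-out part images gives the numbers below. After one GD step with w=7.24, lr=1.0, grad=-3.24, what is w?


w_new = w - α·∇
= 7.24 - 1.0·-3.24
= 7.24 + 3.24
= 10.48

10.48


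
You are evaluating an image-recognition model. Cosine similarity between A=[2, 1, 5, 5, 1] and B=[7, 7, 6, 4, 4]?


A·B = 2·7 + 1·7 + 5·6 + 5·4 + 1·4 = 75
‖A‖ = √56 = 7.4833, ‖B‖ = √166 = 12.8841
cos = 75/(√56·√166) = 75/√9296 = 0.7779

0.7779


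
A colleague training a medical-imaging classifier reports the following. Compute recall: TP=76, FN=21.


Recall = TP/(TP+FN)
= 76/(76+21)
= 76/97 = 78.35%

78.35%


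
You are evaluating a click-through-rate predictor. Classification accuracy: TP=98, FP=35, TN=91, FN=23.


Accuracy = (TP+TN)/(TP+TN+FP+FN)
= (98+91)/(247)
= 189/247 = 76.52%

76.52%


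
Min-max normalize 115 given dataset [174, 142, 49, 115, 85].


min=49, max=174
(115-49)/(174-49) = 66/125 = 0.528

0.528


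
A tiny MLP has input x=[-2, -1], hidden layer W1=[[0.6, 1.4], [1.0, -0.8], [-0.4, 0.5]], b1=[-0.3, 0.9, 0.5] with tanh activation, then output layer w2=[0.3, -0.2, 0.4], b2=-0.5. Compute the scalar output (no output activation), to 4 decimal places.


z1[0] = (0.6)·(-2) + (1.4)·(-1) - 0.3 = -2.9
z1[1] = (1.0)·(-2) + (-0.8)·(-1) + 0.9 = -0.3
z1[2] = (-0.4)·(-2) + (0.5)·(-1) + 0.5 = 0.8
h = tanh(z1) = [-0.994, -0.2913, 0.664]
output = (0.3)·(-0.994) + (-0.2)·(-0.2913) + (0.4)·(0.664) - 0.5 = -0.4743

-0.4743


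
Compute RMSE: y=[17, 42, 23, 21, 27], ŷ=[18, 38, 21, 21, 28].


MSE = 22/5 = 4.4
RMSE = √(22/5) = 2.0976

2.0976


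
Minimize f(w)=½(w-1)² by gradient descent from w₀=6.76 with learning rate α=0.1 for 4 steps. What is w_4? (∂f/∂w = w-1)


step 1: grad = 6.76-1 = 5.76; w = 6.76 - 0.1·(5.76) = 6.184
step 2: grad = 6.184-1 = 5.184; w = 6.184 - 0.1·(5.184) = 5.6656
step 3: grad = 5.6656-1 = 4.6656; w = 5.6656 - 0.1·(4.6656) = 5.19904
step 4: grad = 5.19904-1 = 4.19904; w = 5.19904 - 0.1·(4.19904) = 4.779136

4.779136


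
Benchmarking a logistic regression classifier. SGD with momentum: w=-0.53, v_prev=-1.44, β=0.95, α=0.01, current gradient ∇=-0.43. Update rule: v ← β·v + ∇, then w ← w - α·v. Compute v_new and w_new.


v_new = 0.95·-1.44 - 0.43 = -1.368 - 0.43 = -1.798
w_new = -0.53 - 0.01·-1.798 = -0.53 + 0.01798 = -0.51202

v_new=-1.798, w_new=-0.51202


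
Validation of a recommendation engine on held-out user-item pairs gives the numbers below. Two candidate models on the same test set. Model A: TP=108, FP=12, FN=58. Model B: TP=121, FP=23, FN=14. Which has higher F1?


Model A: P=108/120=0.9, R=108/166=0.6506, F1=2PR/(P+R)=2TP/(2TP+FP+FN)=216/286=0.7552
Model B: P=121/144=0.8403, R=121/135=0.8963, F1=2PR/(P+R)=2TP/(2TP+FP+FN)=242/279=0.8674
0.7552 < 0.8674 → Model B

Model B


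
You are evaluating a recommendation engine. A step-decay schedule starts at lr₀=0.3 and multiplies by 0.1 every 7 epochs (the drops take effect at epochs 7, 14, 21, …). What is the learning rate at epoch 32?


n_drops = ⌊32/7⌋ = 4
lr = 0.3·0.1^4 = 0.3·0.0001 = 0.00003

0.00003


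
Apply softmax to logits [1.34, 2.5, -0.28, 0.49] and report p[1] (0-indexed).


Exponentials: e^1.34=3.819, e^2.5=12.1825, e^-0.28=0.7558, e^0.49=1.6323
Sum = 18.3896
Softmax = [0.2077, 0.6625, 0.0411, 0.0888]
p[1] = 12.1825/18.3896 = 0.6625

0.6625


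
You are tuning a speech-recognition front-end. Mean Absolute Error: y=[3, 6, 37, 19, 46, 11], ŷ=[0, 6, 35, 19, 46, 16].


Absolute errors: |3-0|=3, |6-6|=0, |37-35|=2, |19-19|=0, |46-46|=0, |11-16|=5
Sum = 10
MAE = 10/6 = 5/3

5/3


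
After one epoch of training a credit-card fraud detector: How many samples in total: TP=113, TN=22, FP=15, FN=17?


Total = TP + TN + FP + FN
= 113 + 22 + 15 + 17
= 167
(Predicted positive: 128, predicted negative: 39)

167


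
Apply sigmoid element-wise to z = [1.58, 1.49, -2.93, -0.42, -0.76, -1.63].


σ(1.58) = 1/(1+e^-1.58) = 0.8292
σ(1.49) = 1/(1+e^-1.49) = 0.8161
σ(-2.93) = 1/(1+e^2.93) = 0.0507
σ(-0.42) = 1/(1+e^0.42) = 0.3965
σ(-0.76) = 1/(1+e^0.76) = 0.3186
σ(-1.63) = 1/(1+e^1.63) = 0.1638
result = [0.8292, 0.8161, 0.0507, 0.3965, 0.3186, 0.1638]

[0.8292, 0.8161, 0.0507, 0.3965, 0.3186, 0.1638]
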